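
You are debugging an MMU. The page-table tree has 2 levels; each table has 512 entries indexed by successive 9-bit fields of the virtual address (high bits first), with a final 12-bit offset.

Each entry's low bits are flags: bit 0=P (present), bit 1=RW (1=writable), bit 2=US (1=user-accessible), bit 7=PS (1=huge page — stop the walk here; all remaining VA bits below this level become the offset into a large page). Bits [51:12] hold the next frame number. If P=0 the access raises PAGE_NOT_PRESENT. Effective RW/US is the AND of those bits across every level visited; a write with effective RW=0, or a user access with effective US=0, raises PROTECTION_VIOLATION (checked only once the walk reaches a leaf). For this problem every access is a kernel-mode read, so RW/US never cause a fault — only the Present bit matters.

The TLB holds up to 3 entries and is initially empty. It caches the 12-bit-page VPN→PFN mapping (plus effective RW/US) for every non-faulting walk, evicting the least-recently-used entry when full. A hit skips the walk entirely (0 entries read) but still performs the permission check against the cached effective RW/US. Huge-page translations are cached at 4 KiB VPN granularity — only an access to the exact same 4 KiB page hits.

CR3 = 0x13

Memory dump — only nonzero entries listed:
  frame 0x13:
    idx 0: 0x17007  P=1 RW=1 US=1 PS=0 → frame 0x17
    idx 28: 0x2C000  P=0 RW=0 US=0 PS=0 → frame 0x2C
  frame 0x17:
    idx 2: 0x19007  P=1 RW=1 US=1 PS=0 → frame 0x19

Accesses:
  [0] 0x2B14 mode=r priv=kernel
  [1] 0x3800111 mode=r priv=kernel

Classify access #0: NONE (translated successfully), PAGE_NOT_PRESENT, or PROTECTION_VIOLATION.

Per-access translation:
#0 VA=0x2B14 (r,kernel):
  L0: frame=0x13 idx=0 entry=0x17007 [P=1 RW=1 US=1 PS=0]
  L1: frame=0x17 idx=2 entry=0x19007 [P=1 RW=1 US=1 PS=0]
  ✓ 0x19B14  — 2 lookups
#1 VA=0x3800111 (r,kernel):
  L0: frame=0x13 idx=28 entry=0x2C000 [P=0 RW=0 US=0 PS=0]
  → PAGE_NOT_PRESENT  (1 entries read)

Access #0 fault: NONE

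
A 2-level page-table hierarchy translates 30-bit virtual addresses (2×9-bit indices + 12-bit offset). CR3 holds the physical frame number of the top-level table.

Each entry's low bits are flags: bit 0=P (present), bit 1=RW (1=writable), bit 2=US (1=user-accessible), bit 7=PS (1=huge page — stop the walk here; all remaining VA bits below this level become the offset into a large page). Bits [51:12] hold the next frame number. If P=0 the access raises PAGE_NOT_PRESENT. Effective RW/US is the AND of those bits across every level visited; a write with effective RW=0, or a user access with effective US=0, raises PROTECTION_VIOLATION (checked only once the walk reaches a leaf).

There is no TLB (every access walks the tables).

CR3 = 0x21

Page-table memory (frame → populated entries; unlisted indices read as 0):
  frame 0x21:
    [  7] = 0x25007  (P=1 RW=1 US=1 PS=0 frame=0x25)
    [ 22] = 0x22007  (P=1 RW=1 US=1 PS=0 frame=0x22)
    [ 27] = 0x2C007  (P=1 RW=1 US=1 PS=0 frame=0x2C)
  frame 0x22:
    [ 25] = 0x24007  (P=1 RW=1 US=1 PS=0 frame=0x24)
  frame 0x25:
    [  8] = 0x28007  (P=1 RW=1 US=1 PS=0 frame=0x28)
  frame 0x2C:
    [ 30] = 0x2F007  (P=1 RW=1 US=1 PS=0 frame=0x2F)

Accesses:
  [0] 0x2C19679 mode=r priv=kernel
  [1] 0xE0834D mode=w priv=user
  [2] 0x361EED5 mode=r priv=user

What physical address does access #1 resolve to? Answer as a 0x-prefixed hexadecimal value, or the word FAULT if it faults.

Per-access translation:
#0 VA=0x2C19679 (r,kernel):
  lvl0: tbl 0x21, slot 22 ⇒ 0x22007 (P1/RW1/US1/PS0)
  lvl1: tbl 0x22, slot 25 ⇒ 0x24007 (P1/RW1/US1/PS0)
  ⇒ phys 0x24679  [2 reads]
#1 VA=0xE0834D (w,user):
  lvl0: tbl 0x21, slot 7 ⇒ 0x25007 (P1/RW1/US1/PS0)
  lvl1: tbl 0x25, slot 8 ⇒ 0x28007 (P1/RW1/US1/PS0)
  ⇒ phys 0x2834D  [2 reads]
#2 VA=0x361EED5 (r,user):
  lvl0: tbl 0x21, slot 27 ⇒ 0x2C007 (P1/RW1/US1/PS0)
  lvl1: tbl 0x2C, slot 30 ⇒ 0x2F007 (P1/RW1/US1/PS0)
  ⇒ phys 0x2FED5  [2 reads]

Access #1 PA: 0x2834D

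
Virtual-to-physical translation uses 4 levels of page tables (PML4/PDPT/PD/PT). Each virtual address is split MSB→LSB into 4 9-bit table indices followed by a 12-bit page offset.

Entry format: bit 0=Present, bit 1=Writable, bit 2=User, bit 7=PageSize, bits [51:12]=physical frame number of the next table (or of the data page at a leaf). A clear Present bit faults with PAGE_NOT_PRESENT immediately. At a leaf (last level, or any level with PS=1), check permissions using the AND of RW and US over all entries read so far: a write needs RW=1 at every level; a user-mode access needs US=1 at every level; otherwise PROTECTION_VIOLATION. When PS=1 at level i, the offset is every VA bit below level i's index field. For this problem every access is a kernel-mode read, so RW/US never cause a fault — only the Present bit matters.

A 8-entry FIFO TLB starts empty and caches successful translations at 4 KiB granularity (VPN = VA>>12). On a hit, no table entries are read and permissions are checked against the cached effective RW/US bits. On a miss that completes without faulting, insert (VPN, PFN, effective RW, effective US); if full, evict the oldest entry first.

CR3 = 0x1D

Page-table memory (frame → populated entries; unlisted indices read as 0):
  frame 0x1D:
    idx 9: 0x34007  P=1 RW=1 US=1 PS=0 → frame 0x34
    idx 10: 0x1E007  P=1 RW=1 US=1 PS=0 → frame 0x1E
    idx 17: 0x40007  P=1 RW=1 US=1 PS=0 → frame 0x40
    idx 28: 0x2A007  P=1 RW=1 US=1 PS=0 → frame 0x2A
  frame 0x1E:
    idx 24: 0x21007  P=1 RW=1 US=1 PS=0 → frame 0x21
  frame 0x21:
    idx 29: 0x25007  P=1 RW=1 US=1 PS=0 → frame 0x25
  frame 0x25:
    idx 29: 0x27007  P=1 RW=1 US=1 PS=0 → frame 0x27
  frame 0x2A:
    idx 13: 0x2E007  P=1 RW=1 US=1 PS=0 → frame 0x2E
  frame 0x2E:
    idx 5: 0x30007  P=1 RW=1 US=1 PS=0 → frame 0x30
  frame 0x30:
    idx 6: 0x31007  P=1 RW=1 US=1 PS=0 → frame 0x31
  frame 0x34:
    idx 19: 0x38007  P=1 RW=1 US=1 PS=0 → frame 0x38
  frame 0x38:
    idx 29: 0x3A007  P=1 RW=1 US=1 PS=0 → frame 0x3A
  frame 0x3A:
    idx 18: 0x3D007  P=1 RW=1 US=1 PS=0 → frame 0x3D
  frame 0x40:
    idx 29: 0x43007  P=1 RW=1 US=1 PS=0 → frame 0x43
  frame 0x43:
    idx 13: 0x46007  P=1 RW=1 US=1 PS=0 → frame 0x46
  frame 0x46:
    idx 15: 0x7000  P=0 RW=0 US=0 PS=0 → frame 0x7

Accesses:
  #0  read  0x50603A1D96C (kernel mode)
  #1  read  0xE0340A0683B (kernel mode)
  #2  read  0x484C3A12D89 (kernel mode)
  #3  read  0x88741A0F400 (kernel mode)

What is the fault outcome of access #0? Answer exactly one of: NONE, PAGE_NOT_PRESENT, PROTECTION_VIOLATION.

Walk each access:
#0 VA=0x50603A1D96C (r,kernel):
  L0 @0x1D[10] → 0x1E007  P=1,RW=1,US=1,PS=0
  L1 @0x1E[24] → 0x21007  P=1,RW=1,US=1,PS=0
  L2 @0x21[29] → 0x25007  P=1,RW=1,US=1,PS=0
  L3 @0x25[29] → 0x27007  P=1,RW=1,US=1,PS=0
  → PA=0x2796C  (4 entries read)
#1 VA=0xE0340A0683B (r,kernel):
  L0 @0x1D[28] → 0x2A007  P=1,RW=1,US=1,PS=0
  L1 @0x2A[13] → 0x2E007  P=1,RW=1,US=1,PS=0
  L2 @0x2E[5] → 0x30007  P=1,RW=1,US=1,PS=0
  L3 @0x30[6] → 0x31007  P=1,RW=1,US=1,PS=0
  → PA=0x3183B  (4 entries read)
#2 VA=0x484C3A12D89 (r,kernel):
  L0 @0x1D[9] → 0x34007  P=1,RW=1,US=1,PS=0
  L1 @0x34[19] → 0x38007  P=1,RW=1,US=1,PS=0
  L2 @0x38[29] → 0x3A007  P=1,RW=1,US=1,PS=0
  L3 @0x3A[18] → 0x3D007  P=1,RW=1,US=1,PS=0
  → PA=0x3DD89  (4 entries read)
#3 VA=0x88741A0F400 (r,kernel):
  L0 @0x1D[17] → 0x40007  P=1,RW=1,US=1,PS=0
  L1 @0x40[29] → 0x43007  P=1,RW=1,US=1,PS=0
  L2 @0x43[13] → 0x46007  P=1,RW=1,US=1,PS=0
  L3 @0x46[15] → 0x7000  P=0,RW=0,US=0,PS=0
  → PAGE_NOT_PRESENT  (4 entries read)

Access #0 fault: NONE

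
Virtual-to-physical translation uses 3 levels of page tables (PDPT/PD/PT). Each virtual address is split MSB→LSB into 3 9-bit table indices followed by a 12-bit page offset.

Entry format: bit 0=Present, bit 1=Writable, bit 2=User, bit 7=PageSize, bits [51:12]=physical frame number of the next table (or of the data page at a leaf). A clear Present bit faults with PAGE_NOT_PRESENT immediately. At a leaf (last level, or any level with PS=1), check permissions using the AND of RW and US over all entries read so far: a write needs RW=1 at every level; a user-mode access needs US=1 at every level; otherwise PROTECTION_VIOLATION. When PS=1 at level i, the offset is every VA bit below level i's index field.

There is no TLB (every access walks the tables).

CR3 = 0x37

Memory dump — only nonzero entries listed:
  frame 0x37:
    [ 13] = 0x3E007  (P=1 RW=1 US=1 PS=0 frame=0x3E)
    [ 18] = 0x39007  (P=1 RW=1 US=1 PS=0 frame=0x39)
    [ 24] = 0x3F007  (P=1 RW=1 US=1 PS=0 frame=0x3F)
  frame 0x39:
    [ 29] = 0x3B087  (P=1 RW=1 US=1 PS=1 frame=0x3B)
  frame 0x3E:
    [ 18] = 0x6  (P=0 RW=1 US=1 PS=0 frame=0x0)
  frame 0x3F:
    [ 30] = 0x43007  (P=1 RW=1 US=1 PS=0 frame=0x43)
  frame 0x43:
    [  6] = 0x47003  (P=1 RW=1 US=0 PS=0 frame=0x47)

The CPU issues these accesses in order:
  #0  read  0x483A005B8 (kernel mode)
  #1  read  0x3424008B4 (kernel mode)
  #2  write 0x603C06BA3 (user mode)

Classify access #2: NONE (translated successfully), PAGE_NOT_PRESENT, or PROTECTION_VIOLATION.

Walk each access:
#0 VA=0x483A005B8 (r,kernel):
  L0 @0x37[18] → 0x39007  P=1,RW=1,US=1,PS=0
  L1 @0x39[29] → 0x3B087  P=1,RW=1,US=1,PS=1
  ✓ 0x3B5B8 (huge @L1)  — 2 lookups
#1 VA=0x3424008B4 (r,kernel):
  L0 @0x37[13] → 0x3E007  P=1,RW=1,US=1,PS=0
  L1 @0x3E[18] → 0x6  P=0,RW=1,US=1,PS=0
  ✗ PAGE_NOT_PRESENT  [2 reads]
#2 VA=0x603C06BA3 (w,user):
  L0 @0x37[24] → 0x3F007  P=1,RW=1,US=1,PS=0
  L1 @0x3F[30] → 0x43007  P=1,RW=1,US=1,PS=0
  L2 @0x43[6] → 0x47003  P=1,RW=1,US=0,PS=0
  ✗ PROTECTION_VIOLATION  [3 reads]

Access #2 fault: PROTECTION_VIOLATION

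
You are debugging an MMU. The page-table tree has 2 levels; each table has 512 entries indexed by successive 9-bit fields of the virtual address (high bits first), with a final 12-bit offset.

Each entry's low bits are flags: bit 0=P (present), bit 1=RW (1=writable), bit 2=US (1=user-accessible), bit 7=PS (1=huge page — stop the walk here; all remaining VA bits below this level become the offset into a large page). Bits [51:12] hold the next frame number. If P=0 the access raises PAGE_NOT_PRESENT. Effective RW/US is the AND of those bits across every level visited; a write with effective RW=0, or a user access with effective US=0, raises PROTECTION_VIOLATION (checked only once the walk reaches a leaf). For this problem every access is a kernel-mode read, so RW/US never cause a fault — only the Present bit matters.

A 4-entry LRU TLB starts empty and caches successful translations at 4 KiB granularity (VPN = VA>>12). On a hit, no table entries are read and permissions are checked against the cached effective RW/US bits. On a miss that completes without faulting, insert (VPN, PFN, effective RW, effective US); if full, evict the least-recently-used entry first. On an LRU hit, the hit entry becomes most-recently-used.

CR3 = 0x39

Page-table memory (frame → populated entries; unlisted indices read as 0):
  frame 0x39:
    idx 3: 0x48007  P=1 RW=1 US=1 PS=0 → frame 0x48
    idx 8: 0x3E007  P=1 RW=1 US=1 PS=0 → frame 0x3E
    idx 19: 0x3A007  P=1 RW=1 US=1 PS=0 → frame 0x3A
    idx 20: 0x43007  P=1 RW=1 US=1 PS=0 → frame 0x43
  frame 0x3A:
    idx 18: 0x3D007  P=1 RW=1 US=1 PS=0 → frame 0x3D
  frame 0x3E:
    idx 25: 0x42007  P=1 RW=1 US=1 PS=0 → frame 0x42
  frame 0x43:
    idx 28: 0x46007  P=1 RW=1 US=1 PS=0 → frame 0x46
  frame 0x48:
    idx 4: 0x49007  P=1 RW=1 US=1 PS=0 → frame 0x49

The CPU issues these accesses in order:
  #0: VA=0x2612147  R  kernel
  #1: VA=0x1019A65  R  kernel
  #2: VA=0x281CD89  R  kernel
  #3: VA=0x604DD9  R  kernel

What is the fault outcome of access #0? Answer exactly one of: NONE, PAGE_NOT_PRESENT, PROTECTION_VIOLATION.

Walk each access:
#0 VA=0x2612147 (r,kernel):
  lvl0: tbl 0x39, slot 19 ⇒ 0x3A007 (P1/RW1/US1/PS0)
  lvl1: tbl 0x3A, slot 18 ⇒ 0x3D007 (P1/RW1/US1/PS0)
  → PA=0x3D147  (2 entries read)
#1 VA=0x1019A65 (r,kernel):
  lvl0: tbl 0x39, slot 8 ⇒ 0x3E007 (P1/RW1/US1/PS0)
  lvl1: tbl 0x3E, slot 25 ⇒ 0x42007 (P1/RW1/US1/PS0)
  → PA=0x42A65  (2 entries read)
#2 VA=0x281CD89 (r,kernel):
  lvl0: tbl 0x39, slot 20 ⇒ 0x43007 (P1/RW1/US1/PS0)
  lvl1: tbl 0x43, slot 28 ⇒ 0x46007 (P1/RW1/US1/PS0)
  → PA=0x46D89  (2 entries read)
#3 VA=0x604DD9 (r,kernel):
  lvl0: tbl 0x39, slot 3 ⇒ 0x48007 (P1/RW1/US1/PS0)
  lvl1: tbl 0x48, slot 4 ⇒ 0x49007 (P1/RW1/US1/PS0)
  → PA=0x49DD9  (2 entries read)

Access #0 fault: NONE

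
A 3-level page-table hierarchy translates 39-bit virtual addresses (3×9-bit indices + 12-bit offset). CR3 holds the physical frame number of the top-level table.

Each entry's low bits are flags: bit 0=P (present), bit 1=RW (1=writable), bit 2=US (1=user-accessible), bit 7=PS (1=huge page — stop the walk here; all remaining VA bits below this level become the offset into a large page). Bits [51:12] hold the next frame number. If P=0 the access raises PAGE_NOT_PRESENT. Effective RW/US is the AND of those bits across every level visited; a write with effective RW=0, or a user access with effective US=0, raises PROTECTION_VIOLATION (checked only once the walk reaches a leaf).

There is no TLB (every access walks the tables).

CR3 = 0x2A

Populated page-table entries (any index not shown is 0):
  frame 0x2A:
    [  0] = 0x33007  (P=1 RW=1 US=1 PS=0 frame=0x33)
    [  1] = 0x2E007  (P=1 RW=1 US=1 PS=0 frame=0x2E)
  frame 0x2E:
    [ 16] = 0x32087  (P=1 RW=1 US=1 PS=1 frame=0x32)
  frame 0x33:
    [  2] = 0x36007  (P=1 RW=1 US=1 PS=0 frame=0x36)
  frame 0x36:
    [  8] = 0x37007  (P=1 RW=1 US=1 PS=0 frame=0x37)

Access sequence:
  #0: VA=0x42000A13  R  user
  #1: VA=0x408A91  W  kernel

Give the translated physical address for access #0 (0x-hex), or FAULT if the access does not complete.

Trace:
#0 VA=0x42000A13 (r,user):
  L0: frame=0x2A idx=1 entry=0x2E007 [P=1 RW=1 US=1 PS=0]
  L1: frame=0x2E idx=16 entry=0x32087 [P=1 RW=1 US=1 PS=1]
  → PA=0x32A13 (huge @L1)  (2 entries read)
#1 VA=0x408A91 (w,kernel):
  L0: frame=0x2A idx=0 entry=0x33007 [P=1 RW=1 US=1 PS=0]
  L1: frame=0x33 idx=2 entry=0x36007 [P=1 RW=1 US=1 PS=0]
  L2: frame=0x36 idx=8 entry=0x37007 [P=1 RW=1 US=1 PS=0]
  → PA=0x37A91  (3 entries read)

Access #0 PA: 0x32A13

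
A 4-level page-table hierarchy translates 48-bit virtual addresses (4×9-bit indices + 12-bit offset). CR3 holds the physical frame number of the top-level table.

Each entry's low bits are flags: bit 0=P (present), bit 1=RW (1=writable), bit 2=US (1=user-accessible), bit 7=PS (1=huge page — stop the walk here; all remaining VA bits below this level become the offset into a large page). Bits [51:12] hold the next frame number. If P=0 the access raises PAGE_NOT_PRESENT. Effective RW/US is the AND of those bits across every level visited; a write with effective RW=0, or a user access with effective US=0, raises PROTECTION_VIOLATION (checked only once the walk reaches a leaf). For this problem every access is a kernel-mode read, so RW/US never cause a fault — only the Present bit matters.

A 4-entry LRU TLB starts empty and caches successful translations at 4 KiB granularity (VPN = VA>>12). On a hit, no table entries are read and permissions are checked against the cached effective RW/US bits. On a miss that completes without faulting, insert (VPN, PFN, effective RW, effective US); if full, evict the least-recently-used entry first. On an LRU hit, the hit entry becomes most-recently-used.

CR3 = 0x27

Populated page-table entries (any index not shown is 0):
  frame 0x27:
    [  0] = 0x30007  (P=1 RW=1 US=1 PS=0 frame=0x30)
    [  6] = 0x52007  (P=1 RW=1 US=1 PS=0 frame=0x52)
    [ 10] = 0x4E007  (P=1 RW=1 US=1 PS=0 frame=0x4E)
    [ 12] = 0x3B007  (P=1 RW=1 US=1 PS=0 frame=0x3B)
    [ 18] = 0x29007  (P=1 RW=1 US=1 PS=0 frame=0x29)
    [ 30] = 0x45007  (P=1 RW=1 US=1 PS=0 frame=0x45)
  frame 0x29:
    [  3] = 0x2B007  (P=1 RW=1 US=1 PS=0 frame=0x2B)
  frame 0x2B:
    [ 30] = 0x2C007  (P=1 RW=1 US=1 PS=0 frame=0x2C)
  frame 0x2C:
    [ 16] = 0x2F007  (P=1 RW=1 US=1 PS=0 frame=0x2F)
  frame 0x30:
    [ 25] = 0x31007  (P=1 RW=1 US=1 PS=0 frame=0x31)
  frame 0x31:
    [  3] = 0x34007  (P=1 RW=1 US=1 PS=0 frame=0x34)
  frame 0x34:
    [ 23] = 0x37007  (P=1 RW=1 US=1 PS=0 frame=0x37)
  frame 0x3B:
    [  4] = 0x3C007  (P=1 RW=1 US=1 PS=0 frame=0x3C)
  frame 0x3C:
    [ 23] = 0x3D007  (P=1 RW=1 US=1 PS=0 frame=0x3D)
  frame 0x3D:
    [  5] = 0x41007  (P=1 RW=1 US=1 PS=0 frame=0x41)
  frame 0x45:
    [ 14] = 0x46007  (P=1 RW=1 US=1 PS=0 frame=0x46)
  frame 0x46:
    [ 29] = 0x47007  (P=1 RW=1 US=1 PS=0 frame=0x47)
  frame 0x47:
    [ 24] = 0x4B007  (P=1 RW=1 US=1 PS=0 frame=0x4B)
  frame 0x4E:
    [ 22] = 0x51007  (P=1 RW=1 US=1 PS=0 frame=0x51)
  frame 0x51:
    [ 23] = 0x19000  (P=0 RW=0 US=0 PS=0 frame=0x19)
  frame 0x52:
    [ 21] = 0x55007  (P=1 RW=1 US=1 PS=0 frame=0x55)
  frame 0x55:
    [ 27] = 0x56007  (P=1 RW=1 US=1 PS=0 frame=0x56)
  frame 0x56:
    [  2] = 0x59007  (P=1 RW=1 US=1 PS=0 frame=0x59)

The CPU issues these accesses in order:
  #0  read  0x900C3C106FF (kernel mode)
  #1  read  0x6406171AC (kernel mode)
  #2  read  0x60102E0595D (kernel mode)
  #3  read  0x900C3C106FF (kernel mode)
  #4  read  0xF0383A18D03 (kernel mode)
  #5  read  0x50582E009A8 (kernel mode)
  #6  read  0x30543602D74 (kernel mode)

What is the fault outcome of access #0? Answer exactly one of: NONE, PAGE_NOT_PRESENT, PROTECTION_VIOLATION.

Walk each access:
#0 VA=0x900C3C106FF (r,kernel):
  [0] read 0x27 idx=18: raw=0x29007 flags P=1 W=1 U=1 S=0
  [1] read 0x29 idx=3: raw=0x2B007 flags P=1 W=1 U=1 S=0
  [2] read 0x2B idx=30: raw=0x2C007 flags P=1 W=1 U=1 S=0
  [3] read 0x2C idx=16: raw=0x2F007 flags P=1 W=1 U=1 S=0
  → PA=0x2F6FF  (4 entries read)
#1 VA=0x6406171AC (r,kernel):
  [0] read 0x27 idx=0: raw=0x30007 flags P=1 W=1 U=1 S=0
  [1] read 0x30 idx=25: raw=0x31007 flags P=1 W=1 U=1 S=0
  [2] read 0x31 idx=3: raw=0x34007 flags P=1 W=1 U=1 S=0
  [3] read 0x34 idx=23: raw=0x37007 flags P=1 W=1 U=1 S=0
  → PA=0x371AC  (4 entries read)
#2 VA=0x60102E0595D (r,kernel):
  [0] read 0x27 idx=12: raw=0x3B007 flags P=1 W=1 U=1 S=0
  [1] read 0x3B idx=4: raw=0x3C007 flags P=1 W=1 U=1 S=0
  [2] read 0x3C idx=23: raw=0x3D007 flags P=1 W=1 U=1 S=0
  [3] read 0x3D idx=5: raw=0x41007 flags P=1 W=1 U=1 S=0
  → PA=0x4195D  (4 entries read)
#3 VA=0x900C3C106FF (r,kernel):
  TLB hit vpn=0x900C3C10 → PA=0x2F6FF
#4 VA=0xF0383A18D03 (r,kernel):
  [0] read 0x27 idx=30: raw=0x45007 flags P=1 W=1 U=1 S=0
  [1] read 0x45 idx=14: raw=0x46007 flags P=1 W=1 U=1 S=0
  [2] read 0x46 idx=29: raw=0x47007 flags P=1 W=1 U=1 S=0
  [3] read 0x47 idx=24: raw=0x4B007 flags P=1 W=1 U=1 S=0
  → PA=0x4BD03  (4 entries read)
#5 VA=0x50582E009A8 (r,kernel):
  [0] read 0x27 idx=10: raw=0x4E007 flags P=1 W=1 U=1 S=0
  [1] read 0x4E idx=22: raw=0x51007 flags P=1 W=1 U=1 S=0
  [2] read 0x51 idx=23: raw=0x19000 flags P=0 W=0 U=0 S=0
  ⇒ fault: PAGE_NOT_PRESENT  — 3 lookups
#6 VA=0x30543602D74 (r,kernel):
  [0] read 0x27 idx=6: raw=0x52007 flags P=1 W=1 U=1 S=0
  [1] read 0x52 idx=21: raw=0x55007 flags P=1 W=1 U=1 S=0
  [2] read 0x55 idx=27: raw=0x56007 flags P=1 W=1 U=1 S=0
  [3] read 0x56 idx=2: raw=0x59007 flags P=1 W=1 U=1 S=0
  → PA=0x59D74  (4 entries read)

Access #0 fault: NONE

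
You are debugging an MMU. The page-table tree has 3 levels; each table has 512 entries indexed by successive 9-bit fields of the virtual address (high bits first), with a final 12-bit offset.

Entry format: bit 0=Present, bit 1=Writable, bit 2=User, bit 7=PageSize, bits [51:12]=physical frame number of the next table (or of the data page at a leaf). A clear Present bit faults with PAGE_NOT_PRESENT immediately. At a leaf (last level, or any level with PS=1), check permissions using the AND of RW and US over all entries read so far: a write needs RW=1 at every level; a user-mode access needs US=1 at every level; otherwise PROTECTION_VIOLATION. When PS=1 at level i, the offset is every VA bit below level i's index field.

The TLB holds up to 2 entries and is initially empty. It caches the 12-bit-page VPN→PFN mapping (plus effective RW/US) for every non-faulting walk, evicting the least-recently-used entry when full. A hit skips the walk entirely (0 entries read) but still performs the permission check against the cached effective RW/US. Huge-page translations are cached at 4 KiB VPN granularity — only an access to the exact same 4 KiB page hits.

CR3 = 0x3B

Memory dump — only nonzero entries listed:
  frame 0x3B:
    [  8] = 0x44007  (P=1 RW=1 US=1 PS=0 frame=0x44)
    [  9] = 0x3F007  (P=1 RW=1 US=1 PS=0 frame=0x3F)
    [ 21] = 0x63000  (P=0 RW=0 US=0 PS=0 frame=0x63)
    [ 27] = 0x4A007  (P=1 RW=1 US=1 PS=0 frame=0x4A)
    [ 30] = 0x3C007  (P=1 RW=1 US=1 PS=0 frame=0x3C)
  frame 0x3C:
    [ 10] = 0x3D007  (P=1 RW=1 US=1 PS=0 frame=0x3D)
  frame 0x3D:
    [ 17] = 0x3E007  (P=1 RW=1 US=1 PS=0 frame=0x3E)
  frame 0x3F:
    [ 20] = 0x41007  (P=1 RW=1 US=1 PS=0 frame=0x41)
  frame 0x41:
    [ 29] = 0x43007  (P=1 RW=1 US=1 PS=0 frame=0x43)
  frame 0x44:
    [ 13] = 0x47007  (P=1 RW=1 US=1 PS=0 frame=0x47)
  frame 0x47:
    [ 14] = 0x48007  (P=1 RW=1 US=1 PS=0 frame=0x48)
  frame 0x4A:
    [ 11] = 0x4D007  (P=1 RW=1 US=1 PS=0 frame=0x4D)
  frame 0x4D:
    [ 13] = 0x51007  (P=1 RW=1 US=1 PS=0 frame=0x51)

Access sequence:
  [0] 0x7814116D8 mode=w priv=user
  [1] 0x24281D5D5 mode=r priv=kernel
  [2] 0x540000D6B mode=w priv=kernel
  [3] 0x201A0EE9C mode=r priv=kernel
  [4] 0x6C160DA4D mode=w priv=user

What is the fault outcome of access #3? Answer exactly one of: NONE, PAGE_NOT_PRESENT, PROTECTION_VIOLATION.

Walk each access:
#0 VA=0x7814116D8 (w,user):
  lvl0: tbl 0x3B, slot 30 ⇒ 0x3C007 (P1/RW1/US1/PS0)
  lvl1: tbl 0x3C, slot 10 ⇒ 0x3D007 (P1/RW1/US1/PS0)
  lvl2: tbl 0x3D, slot 17 ⇒ 0x3E007 (P1/RW1/US1/PS0)
  → PA=0x3E6D8  (3 entries read)
#1 VA=0x24281D5D5 (r,kernel):
  lvl0: tbl 0x3B, slot 9 ⇒ 0x3F007 (P1/RW1/US1/PS0)
  lvl1: tbl 0x3F, slot 20 ⇒ 0x41007 (P1/RW1/US1/PS0)
  lvl2: tbl 0x41, slot 29 ⇒ 0x43007 (P1/RW1/US1/PS0)
  → PA=0x435D5  (3 entries read)
#2 VA=0x540000D6B (w,kernel):
  lvl0: tbl 0x3B, slot 21 ⇒ 0x63000 (P0/RW0/US0/PS0)
  → PAGE_NOT_PRESENT  (1 entries read)
#3 VA=0x201A0EE9C (r,kernel):
  lvl0: tbl 0x3B, slot 8 ⇒ 0x44007 (P1/RW1/US1/PS0)
  lvl1: tbl 0x44, slot 13 ⇒ 0x47007 (P1/RW1/US1/PS0)
  lvl2: tbl 0x47, slot 14 ⇒ 0x48007 (P1/RW1/US1/PS0)
  → PA=0x48E9C  (3 entries read)
#4 VA=0x6C160DA4D (w,user):
  lvl0: tbl 0x3B, slot 27 ⇒ 0x4A007 (P1/RW1/US1/PS0)
  lvl1: tbl 0x4A, slot 11 ⇒ 0x4D007 (P1/RW1/US1/PS0)
  lvl2: tbl 0x4D, slot 13 ⇒ 0x51007 (P1/RW1/US1/PS0)
  → PA=0x51A4D  (3 entries read)

Access #3 fault: NONE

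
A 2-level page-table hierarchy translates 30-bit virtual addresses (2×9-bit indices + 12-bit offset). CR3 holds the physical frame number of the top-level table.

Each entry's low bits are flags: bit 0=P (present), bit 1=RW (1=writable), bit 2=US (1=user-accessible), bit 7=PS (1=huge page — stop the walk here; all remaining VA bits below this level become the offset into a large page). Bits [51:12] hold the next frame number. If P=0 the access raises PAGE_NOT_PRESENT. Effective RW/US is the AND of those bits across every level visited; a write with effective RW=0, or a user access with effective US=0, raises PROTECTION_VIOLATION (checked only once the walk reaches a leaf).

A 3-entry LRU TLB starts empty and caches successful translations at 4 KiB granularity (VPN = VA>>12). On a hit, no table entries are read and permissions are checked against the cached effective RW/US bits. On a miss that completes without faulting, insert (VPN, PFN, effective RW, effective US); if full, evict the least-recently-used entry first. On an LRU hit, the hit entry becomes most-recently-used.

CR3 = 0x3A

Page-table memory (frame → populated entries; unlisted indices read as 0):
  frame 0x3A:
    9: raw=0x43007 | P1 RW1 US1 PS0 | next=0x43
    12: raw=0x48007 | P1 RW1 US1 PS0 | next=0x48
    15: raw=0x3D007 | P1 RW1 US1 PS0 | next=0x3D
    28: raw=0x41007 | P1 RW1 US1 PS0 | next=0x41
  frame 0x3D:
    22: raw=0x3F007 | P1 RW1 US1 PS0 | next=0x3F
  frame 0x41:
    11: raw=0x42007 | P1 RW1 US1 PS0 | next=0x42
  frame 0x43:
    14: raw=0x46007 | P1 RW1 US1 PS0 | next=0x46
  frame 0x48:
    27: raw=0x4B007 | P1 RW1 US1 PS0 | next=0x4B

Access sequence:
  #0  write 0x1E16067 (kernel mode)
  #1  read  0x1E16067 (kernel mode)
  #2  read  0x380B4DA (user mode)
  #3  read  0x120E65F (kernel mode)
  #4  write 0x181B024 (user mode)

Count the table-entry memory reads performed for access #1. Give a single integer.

Per-access translation:
#0 VA=0x1E16067 (w,kernel):
  lvl0: tbl 0x3A, slot 15 ⇒ 0x3D007 (P1/RW1/US1/PS0)
  lvl1: tbl 0x3D, slot 22 ⇒ 0x3F007 (P1/RW1/US1/PS0)
  ⇒ phys 0x3F067  [2 reads]
#1 VA=0x1E16067 (r,kernel):
  TLB hit vpn=0x1E16 → PA=0x3F067
#2 VA=0x380B4DA (r,user):
  lvl0: tbl 0x3A, slot 28 ⇒ 0x41007 (P1/RW1/US1/PS0)
  lvl1: tbl 0x41, slot 11 ⇒ 0x42007 (P1/RW1/US1/PS0)
  ⇒ phys 0x424DA  [2 reads]
#3 VA=0x120E65F (r,kernel):
  lvl0: tbl 0x3A, slot 9 ⇒ 0x43007 (P1/RW1/US1/PS0)
  lvl1: tbl 0x43, slot 14 ⇒ 0x46007 (P1/RW1/US1/PS0)
  ⇒ phys 0x4665F  [2 reads]
#4 VA=0x181B024 (w,user):
  lvl0: tbl 0x3A, slot 12 ⇒ 0x48007 (P1/RW1/US1/PS0)
  lvl1: tbl 0x48, slot 27 ⇒ 0x4B007 (P1/RW1/US1/PS0)
  ⇒ phys 0x4B024  [2 reads]

Entries read for #1: 0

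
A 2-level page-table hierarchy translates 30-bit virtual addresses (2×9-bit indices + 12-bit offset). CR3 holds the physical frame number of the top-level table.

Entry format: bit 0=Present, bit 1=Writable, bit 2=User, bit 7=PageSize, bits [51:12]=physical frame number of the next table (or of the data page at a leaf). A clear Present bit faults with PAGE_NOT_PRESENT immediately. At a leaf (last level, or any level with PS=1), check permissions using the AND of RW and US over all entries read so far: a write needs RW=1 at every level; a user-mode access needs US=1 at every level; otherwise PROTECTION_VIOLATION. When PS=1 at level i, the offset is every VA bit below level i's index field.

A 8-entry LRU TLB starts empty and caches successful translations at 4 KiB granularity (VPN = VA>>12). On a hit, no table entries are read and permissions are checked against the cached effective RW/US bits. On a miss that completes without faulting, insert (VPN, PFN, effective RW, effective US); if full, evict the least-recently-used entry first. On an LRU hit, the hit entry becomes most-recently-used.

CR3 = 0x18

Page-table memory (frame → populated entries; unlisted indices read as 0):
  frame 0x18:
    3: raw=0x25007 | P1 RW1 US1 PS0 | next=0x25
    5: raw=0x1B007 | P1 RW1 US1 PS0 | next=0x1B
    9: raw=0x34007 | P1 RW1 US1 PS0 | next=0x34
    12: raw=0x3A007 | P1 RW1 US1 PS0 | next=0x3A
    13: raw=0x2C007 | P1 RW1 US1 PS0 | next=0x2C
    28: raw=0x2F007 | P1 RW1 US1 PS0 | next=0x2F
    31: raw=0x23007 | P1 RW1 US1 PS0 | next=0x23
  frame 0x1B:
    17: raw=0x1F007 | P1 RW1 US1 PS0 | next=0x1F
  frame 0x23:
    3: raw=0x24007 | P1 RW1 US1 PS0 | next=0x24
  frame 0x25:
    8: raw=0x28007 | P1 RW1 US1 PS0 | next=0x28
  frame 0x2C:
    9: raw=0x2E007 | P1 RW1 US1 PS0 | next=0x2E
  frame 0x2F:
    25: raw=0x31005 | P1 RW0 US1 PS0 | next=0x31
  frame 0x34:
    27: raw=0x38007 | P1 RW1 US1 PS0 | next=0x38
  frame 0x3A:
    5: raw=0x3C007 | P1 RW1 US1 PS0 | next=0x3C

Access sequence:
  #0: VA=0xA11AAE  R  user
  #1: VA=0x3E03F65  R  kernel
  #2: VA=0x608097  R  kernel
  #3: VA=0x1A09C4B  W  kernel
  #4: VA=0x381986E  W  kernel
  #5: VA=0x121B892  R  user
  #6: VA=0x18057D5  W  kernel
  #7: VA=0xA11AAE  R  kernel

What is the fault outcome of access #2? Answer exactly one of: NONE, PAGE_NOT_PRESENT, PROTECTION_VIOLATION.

Per-access translation:
#0 VA=0xA11AAE (r,user):
  lvl0: tbl 0x18, slot 5 ⇒ 0x1B007 (P1/RW1/US1/PS0)
  lvl1: tbl 0x1B, slot 17 ⇒ 0x1F007 (P1/RW1/US1/PS0)
  ⇒ phys 0x1FAAE  [2 reads]
#1 VA=0x3E03F65 (r,kernel):
  lvl0: tbl 0x18, slot 31 ⇒ 0x23007 (P1/RW1/US1/PS0)
  lvl1: tbl 0x23, slot 3 ⇒ 0x24007 (P1/RW1/US1/PS0)
  ⇒ phys 0x24F65  [2 reads]
#2 VA=0x608097 (r,kernel):
  lvl0: tbl 0x18, slot 3 ⇒ 0x25007 (P1/RW1/US1/PS0)
  lvl1: tbl 0x25, slot 8 ⇒ 0x28007 (P1/RW1/US1/PS0)
  ⇒ phys 0x28097  [2 reads]
#3 VA=0x1A09C4B (w,kernel):
  lvl0: tbl 0x18, slot 13 ⇒ 0x2C007 (P1/RW1/US1/PS0)
  lvl1: tbl 0x2C, slot 9 ⇒ 0x2E007 (P1/RW1/US1/PS0)
  ⇒ phys 0x2EC4B  [2 reads]
#4 VA=0x381986E (w,kernel):
  lvl0: tbl 0x18, slot 28 ⇒ 0x2F007 (P1/RW1/US1/PS0)
  lvl1: tbl 0x2F, slot 25 ⇒ 0x31005 (P1/RW0/US1/PS0)
  → PROTECTION_VIOLATION  (2 entries read)
#5 VA=0x121B892 (r,user):
  lvl0: tbl 0x18, slot 9 ⇒ 0x34007 (P1/RW1/US1/PS0)
  lvl1: tbl 0x34, slot 27 ⇒ 0x38007 (P1/RW1/US1/PS0)
  ⇒ phys 0x38892  [2 reads]
#6 VA=0x18057D5 (w,kernel):
  lvl0: tbl 0x18, slot 12 ⇒ 0x3A007 (P1/RW1/US1/PS0)
  lvl1: tbl 0x3A, slot 5 ⇒ 0x3C007 (P1/RW1/US1/PS0)
  ⇒ phys 0x3C7D5  [2 reads]
#7 VA=0xA11AAE (r,kernel):
  TLB hit vpn=0xA11 → PA=0x1FAAE

Access #2 fault: NONE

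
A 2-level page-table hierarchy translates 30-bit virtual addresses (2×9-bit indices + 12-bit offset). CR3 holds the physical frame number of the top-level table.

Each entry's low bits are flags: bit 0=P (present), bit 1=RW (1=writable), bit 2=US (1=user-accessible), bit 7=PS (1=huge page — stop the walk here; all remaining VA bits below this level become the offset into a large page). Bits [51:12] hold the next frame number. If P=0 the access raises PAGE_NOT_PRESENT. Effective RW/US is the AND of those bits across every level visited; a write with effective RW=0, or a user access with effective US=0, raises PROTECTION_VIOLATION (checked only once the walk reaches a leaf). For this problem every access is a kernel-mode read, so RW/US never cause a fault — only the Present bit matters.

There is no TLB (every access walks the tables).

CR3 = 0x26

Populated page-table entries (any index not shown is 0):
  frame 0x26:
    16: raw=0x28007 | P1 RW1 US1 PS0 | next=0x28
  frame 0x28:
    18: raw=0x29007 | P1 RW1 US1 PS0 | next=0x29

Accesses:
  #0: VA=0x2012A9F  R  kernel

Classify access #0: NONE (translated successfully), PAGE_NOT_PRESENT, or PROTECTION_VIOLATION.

Walk each access:
#0 VA=0x2012A9F (r,kernel):
  [0] read 0x26 idx=16: raw=0x28007 flags P=1 W=1 U=1 S=0
  [1] read 0x28 idx=18: raw=0x29007 flags P=1 W=1 U=1 S=0
  ✓ 0x29A9F  — 2 lookups

Access #0 fault: NONE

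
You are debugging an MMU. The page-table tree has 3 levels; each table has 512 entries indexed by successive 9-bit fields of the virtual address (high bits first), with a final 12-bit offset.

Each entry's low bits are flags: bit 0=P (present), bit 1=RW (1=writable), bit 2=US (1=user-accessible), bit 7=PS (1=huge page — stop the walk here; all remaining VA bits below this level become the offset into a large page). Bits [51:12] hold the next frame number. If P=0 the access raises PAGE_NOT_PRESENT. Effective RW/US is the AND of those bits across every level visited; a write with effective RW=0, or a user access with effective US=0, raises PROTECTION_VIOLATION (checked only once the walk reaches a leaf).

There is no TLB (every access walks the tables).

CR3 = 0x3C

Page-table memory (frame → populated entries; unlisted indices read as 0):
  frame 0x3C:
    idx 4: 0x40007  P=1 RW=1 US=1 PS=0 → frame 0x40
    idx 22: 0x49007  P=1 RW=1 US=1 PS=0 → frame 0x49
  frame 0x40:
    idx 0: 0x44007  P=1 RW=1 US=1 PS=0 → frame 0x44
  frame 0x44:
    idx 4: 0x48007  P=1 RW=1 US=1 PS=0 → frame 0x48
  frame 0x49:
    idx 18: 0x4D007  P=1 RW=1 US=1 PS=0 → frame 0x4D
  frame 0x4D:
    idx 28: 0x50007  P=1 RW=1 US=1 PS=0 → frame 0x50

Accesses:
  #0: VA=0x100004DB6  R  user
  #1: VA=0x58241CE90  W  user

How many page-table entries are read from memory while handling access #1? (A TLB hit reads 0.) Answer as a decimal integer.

Walk each access:
#0 VA=0x100004DB6 (r,user):
  lvl0: tbl 0x3C, slot 4 ⇒ 0x40007 (P1/RW1/US1/PS0)
  lvl1: tbl 0x40, slot 0 ⇒ 0x44007 (P1/RW1/US1/PS0)
  lvl2: tbl 0x44, slot 4 ⇒ 0x48007 (P1/RW1/US1/PS0)
  ⇒ phys 0x48DB6  [3 reads]
#1 VA=0x58241CE90 (w,user):
  lvl0: tbl 0x3C, slot 22 ⇒ 0x49007 (P1/RW1/US1/PS0)
  lvl1: tbl 0x49, slot 18 ⇒ 0x4D007 (P1/RW1/US1/PS0)
  lvl2: tbl 0x4D, slot 28 ⇒ 0x50007 (P1/RW1/US1/PS0)
  ⇒ phys 0x50E90  [3 reads]

Entries read for #1: 3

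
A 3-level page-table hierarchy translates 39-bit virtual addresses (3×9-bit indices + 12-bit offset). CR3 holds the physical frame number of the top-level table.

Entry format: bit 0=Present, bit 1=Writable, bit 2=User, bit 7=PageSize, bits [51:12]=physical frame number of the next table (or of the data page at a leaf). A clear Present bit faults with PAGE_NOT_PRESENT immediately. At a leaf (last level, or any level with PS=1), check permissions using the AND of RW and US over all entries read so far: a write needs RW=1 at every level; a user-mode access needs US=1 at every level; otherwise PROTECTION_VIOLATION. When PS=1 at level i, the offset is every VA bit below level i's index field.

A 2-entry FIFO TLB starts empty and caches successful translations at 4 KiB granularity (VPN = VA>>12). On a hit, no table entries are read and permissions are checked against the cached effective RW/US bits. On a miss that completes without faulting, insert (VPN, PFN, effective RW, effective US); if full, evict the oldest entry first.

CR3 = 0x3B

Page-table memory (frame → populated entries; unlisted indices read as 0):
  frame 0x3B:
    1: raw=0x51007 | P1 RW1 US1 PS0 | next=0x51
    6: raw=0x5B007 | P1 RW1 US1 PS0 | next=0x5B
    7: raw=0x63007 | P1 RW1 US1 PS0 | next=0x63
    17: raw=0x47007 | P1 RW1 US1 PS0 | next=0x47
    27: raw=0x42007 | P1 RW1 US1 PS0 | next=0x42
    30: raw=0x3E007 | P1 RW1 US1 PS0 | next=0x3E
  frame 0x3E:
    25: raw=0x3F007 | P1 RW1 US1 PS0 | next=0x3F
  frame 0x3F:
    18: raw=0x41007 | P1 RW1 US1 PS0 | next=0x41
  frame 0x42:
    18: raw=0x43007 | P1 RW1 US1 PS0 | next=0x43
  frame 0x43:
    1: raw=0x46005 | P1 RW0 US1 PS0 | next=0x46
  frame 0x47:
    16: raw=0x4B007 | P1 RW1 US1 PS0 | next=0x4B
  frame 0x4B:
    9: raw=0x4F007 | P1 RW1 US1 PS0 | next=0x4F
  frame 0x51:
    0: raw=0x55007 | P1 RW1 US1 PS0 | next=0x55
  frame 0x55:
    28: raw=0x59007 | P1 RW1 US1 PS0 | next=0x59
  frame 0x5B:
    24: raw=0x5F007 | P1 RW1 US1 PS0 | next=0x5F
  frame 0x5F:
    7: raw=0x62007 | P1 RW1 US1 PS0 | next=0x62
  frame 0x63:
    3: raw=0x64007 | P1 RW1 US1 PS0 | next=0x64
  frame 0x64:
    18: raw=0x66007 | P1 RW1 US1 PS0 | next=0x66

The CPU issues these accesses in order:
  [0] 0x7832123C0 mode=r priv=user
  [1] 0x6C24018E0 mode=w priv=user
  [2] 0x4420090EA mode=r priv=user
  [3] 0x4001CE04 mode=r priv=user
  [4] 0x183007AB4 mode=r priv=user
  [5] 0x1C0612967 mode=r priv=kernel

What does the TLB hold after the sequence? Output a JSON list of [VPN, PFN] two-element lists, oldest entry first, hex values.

Walk each access:
#0 VA=0x7832123C0 (r,user):
  L0 @0x3B[30] → 0x3E007  P=1,RW=1,US=1,PS=0
  L1 @0x3E[25] → 0x3F007  P=1,RW=1,US=1,PS=0
  L2 @0x3F[18] → 0x41007  P=1,RW=1,US=1,PS=0
  → PA=0x413C0  (3 entries read)
#1 VA=0x6C24018E0 (w,user):
  L0 @0x3B[27] → 0x42007  P=1,RW=1,US=1,PS=0
  L1 @0x42[18] → 0x43007  P=1,RW=1,US=1,PS=0
  L2 @0x43[1] → 0x46005  P=1,RW=0,US=1,PS=0
  ⇒ fault: PROTECTION_VIOLATION  — 3 lookups
#2 VA=0x4420090EA (r,user):
  L0 @0x3B[17] → 0x47007  P=1,RW=1,US=1,PS=0
  L1 @0x47[16] → 0x4B007  P=1,RW=1,US=1,PS=0
  L2 @0x4B[9] → 0x4F007  P=1,RW=1,US=1,PS=0
  → PA=0x4F0EA  (3 entries read)
#3 VA=0x4001CE04 (r,user):
  L0 @0x3B[1] → 0x51007  P=1,RW=1,US=1,PS=0
  L1 @0x51[0] → 0x55007  P=1,RW=1,US=1,PS=0
  L2 @0x55[28] → 0x59007  P=1,RW=1,US=1,PS=0
  → PA=0x59E04  (3 entries read)
#4 VA=0x183007AB4 (r,user):
  L0 @0x3B[6] → 0x5B007  P=1,RW=1,US=1,PS=0
  L1 @0x5B[24] → 0x5F007  P=1,RW=1,US=1,PS=0
  L2 @0x5F[7] → 0x62007  P=1,RW=1,US=1,PS=0
  → PA=0x62AB4  (3 entries read)
#5 VA=0x1C0612967 (r,kernel):
  L0 @0x3B[7] → 0x63007  P=1,RW=1,US=1,PS=0
  L1 @0x63[3] → 0x64007  P=1,RW=1,US=1,PS=0
  L2 @0x64[18] → 0x66007  P=1,RW=1,US=1,PS=0
  → PA=0x66967  (3 entries read)

TLB: [["0x183007", "0x62"], ["0x1C0612", "0x66"]]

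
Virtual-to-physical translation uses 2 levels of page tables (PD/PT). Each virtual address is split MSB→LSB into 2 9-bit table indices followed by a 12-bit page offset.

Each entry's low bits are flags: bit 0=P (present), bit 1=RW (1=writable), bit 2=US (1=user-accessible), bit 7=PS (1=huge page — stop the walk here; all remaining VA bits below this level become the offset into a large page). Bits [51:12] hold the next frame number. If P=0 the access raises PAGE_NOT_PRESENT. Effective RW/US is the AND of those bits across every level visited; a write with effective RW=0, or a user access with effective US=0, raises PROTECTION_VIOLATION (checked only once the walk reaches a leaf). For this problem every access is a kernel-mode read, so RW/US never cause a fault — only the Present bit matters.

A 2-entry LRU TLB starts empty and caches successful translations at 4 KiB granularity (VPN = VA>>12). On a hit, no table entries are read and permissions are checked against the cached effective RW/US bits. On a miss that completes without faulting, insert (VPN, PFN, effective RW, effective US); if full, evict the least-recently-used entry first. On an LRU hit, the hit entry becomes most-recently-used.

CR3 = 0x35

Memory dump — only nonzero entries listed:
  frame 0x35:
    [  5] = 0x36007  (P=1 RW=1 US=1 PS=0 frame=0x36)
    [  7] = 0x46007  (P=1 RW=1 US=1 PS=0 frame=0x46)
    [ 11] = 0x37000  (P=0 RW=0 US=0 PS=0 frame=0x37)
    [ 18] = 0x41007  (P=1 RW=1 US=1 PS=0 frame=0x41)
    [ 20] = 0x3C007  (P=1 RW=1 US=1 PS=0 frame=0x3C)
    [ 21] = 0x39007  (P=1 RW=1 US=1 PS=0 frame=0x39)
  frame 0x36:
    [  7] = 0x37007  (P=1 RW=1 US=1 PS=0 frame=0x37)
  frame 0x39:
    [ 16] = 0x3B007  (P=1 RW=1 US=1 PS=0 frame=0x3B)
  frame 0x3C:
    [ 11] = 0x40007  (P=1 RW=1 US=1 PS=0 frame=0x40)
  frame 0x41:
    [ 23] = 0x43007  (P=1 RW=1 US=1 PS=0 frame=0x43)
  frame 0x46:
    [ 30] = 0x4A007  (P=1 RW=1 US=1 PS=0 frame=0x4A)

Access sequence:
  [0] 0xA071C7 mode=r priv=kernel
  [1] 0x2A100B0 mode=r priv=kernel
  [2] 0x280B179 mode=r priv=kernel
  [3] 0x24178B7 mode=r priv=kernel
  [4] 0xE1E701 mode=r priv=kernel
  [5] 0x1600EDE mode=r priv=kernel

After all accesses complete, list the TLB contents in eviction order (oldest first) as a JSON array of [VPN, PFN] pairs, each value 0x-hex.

Trace:
#0 VA=0xA071C7 (r,kernel):
  L0 @0x35[5] → 0x36007  P=1,RW=1,US=1,PS=0
  L1 @0x36[7] → 0x37007  P=1,RW=1,US=1,PS=0
  ✓ 0x371C7  — 2 lookups
#1 VA=0x2A100B0 (r,kernel):
  L0 @0x35[21] → 0x39007  P=1,RW=1,US=1,PS=0
  L1 @0x39[16] → 0x3B007  P=1,RW=1,US=1,PS=0
  ✓ 0x3B0B0  — 2 lookups
#2 VA=0x280B179 (r,kernel):
  L0 @0x35[20] → 0x3C007  P=1,RW=1,US=1,PS=0
  L1 @0x3C[11] → 0x40007  P=1,RW=1,US=1,PS=0
  ✓ 0x40179  — 2 lookups
#3 VA=0x24178B7 (r,kernel):
  L0 @0x35[18] → 0x41007  P=1,RW=1,US=1,PS=0
  L1 @0x41[23] → 0x43007  P=1,RW=1,US=1,PS=0
  ✓ 0x438B7  — 2 lookups
#4 VA=0xE1E701 (r,kernel):
  L0 @0x35[7] → 0x46007  P=1,RW=1,US=1,PS=0
  L1 @0x46[30] → 0x4A007  P=1,RW=1,US=1,PS=0
  ✓ 0x4A701  — 2 lookups
#5 VA=0x1600EDE (r,kernel):
  L0 @0x35[11] → 0x37000  P=0,RW=0,US=0,PS=0
  → PAGE_NOT_PRESENT  (1 entries read)

TLB: [["0x2417", "0x43"], ["0xE1E", "0x4A"]]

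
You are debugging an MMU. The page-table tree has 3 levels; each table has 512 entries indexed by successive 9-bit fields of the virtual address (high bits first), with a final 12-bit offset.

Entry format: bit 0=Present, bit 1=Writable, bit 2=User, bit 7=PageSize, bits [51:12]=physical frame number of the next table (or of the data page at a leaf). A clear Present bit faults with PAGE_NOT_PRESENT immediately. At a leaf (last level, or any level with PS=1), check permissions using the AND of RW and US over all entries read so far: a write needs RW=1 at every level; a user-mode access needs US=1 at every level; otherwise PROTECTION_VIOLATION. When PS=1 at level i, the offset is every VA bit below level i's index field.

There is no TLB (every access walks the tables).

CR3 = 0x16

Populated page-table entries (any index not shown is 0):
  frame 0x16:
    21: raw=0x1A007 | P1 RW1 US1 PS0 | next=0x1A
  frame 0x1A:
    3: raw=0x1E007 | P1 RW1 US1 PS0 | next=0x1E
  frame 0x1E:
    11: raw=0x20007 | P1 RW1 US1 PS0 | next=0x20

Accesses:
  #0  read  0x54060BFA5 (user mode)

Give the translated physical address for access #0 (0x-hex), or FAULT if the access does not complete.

Walk each access:
#0 VA=0x54060BFA5 (r,user):
  L0 @0x16[21] → 0x1A007  P=1,RW=1,US=1,PS=0
  L1 @0x1A[3] → 0x1E007  P=1,RW=1,US=1,PS=0
  L2 @0x1E[11] → 0x20007  P=1,RW=1,US=1,PS=0
  → PA=0x20FA5  (3 entries read)

Access #0 PA: 0x20FA5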